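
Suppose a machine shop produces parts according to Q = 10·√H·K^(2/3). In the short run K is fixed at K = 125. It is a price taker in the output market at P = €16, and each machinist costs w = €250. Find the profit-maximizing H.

H* = 64

With K = 125, MP_H = (1/2)·10·H^(-1/2)·125^(2/3) = 125·H^(-1/2).
Profit maximization for a price taker requires P·MP_H = w: 16·125·H^(-1/2) = 250.
So H^(-1/2) = 0.125, which gives H = 64.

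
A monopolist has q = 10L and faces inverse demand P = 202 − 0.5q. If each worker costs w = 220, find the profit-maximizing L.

Marginal revenue from the inverse demand is MR = 202 − q.
The marginal product is MP_L = 10.
A monopolist hires until marginal revenue product equals the wage: MR·MP_L = w.
(202 − 10L)·10 = 220, so L = 18.

L* = 18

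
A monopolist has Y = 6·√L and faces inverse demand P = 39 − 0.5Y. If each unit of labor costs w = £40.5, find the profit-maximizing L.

L* = 4

Marginal revenue from the inverse demand is MR = 39 − Y.
The marginal product is MP_L = 3·L^(-1/2).
A monopolist hires until marginal revenue product equals the wage: MR·MP_L = w.
At L, Y = 6·√L. Substituting and solving: (39 − 6·√L)·3·L^(-1/2) = 40.5 gives L = 4.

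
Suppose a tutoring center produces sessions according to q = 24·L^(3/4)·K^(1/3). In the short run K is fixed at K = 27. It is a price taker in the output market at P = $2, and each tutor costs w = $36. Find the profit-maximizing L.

With K = 27, MP_L = (3/4)·24·L^(-1/4)·27^(1/3) = 54·L^(-1/4).
Profit maximization for a price taker requires P·MP_L = w: 2·54·L^(-1/4) = 36.
So L^(-1/4) = 1/3, which gives L = 81.

L* = 81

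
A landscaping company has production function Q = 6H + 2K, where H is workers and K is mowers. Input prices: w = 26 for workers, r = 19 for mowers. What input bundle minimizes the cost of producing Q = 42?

H* = 7, K* = 0

The inputs are perfect substitutes, so the firm uses whichever has the lower cost per unit of output.
Cost per unit of output via H is w/6 = 13/3; via K it is r/2 = 9.5. H is cheaper.
Producing Q = 42 with H alone: H = 7, K = 0.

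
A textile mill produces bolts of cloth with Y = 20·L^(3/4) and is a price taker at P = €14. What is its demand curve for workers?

MP_L = (3/4)·20·L^(-1/4) = 15·L^(-1/4).
Setting P·MP_L = w: 210·L^(-1/4) = w.
Solving for L: L^(-1/4) = w/210, so L = (210/w)^(4).

L(w) = (210/w)^(4)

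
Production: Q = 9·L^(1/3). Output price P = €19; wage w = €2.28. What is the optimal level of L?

MP_L = (1/3)·9·L^(-2/3) = 3·L^(-2/3).
Profit maximization for a price taker requires P·MP_L = w: 19·3·L^(-2/3) = 2.28.
So L^(-2/3) = 0.04, which gives L = 125.

L* = 125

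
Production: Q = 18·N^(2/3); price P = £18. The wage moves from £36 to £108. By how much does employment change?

From P·MP_N = w with MP_N = 12·N^(-1/3), the labor demand is N(w) = (216/w)^(3).
At w = 36: N = 216. At w = 108: N = 8.
ΔN = 8 − 216 = -208.

ΔN = -208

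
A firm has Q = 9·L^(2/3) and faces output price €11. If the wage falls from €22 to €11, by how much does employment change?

ΔL = 189

From P·MP_L = w with MP_L = 6·L^(-1/3), the labor demand is L(w) = (66/w)^(3).
At w = 22: L = 27. At w = 11: L = 216.
ΔL = 216 − 27 = 189.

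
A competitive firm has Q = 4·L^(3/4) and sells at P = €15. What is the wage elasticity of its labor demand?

MP_L = (3/4)·4·L^(-1/4), so P·MP_L = w gives 45·L^(-1/4) = w.
Solving, L(w) = (45/w)^(4). This is a constant-elasticity form: L ∝ w^(−4), so ε = −4.

ε = -4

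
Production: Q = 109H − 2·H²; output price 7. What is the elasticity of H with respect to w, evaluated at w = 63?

From P·MP_H = w with MP_H = 109 − 4H, labor demand is H(w) = (109 − w/7)/4.
dH/dw = −1/(28) = -1/28.
At w = 63, H = 25, so ε = (dH/dw)·(w/H) = (-1/28)·(63/25) = -0.09.

ε = -0.09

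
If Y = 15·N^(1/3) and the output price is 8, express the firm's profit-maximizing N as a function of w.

MP_N = (1/3)·15·N^(-2/3) = 5·N^(-2/3).
Setting P·MP_N = w: 40·N^(-2/3) = w.
Solving for N: N^(-2/3) = w/40, so N = (40/w)^(3/2).

N(w) = (40/w)^(3/2)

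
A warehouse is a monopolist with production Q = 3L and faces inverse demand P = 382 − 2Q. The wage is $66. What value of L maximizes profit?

L* = 30

Marginal revenue from the inverse demand is MR = 382 − 4Q.
The marginal product is MP_L = 3.
A monopolist hires until marginal revenue product equals the wage: MR·MP_L = w.
(382 − 12L)·3 = 66, so L = 30.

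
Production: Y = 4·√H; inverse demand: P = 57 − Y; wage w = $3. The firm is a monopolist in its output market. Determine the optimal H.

Marginal revenue from the inverse demand is MR = 57 − 2Y.
The marginal product is MP_H = 2·H^(-1/2).
A monopolist hires until marginal revenue product equals the wage: MR·MP_H = w.
At H, Y = 4·√H. Substituting and solving: (57 − 8·√H)·2·H^(-1/2) = 3 gives H = 36.

H* = 36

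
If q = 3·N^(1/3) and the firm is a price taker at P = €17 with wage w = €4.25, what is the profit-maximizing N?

MP_N = (1/3)·3·N^(-2/3) = N^(-2/3).
Profit maximization for a price taker requires P·MP_N = w: 17·N^(-2/3) = 4.25.
So N^(-2/3) = 0.25, which gives N = 8.

N* = 8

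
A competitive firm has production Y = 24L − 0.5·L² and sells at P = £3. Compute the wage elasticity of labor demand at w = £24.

From P·MP_L = w with MP_L = 24 − L, labor demand is L(w) = 24 − w/3.
dL/dw = −1/(3) = -1/3.
At w = 24, L = 16, so ε = (dL/dw)·(w/L) = (-1/3)·(24/16) = -0.5.

ε = -0.5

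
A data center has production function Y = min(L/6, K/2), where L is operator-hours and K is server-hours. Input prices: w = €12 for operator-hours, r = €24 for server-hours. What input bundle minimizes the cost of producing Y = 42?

With a fixed-proportions technology, the cost-minimizing bundle uses no slack in either input: L/6 = K/2 = Y.
So L = 6·42 = 252 and K = 2·42 = 84.

L* = 252, K* = 84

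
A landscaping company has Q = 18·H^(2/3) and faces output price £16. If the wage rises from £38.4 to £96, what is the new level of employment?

From P·MP_H = w with MP_H = 12·H^(-1/3), the labor demand is H(w) = (192/w)^(3).
At w = 38.4: H = 125. At w = 96: H = 8.

H* = 8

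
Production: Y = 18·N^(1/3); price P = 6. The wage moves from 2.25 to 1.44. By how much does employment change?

ΔN = 61

From P·MP_N = w with MP_N = 6·N^(-2/3), the labor demand is N(w) = (36/w)^(3/2).
At w = 2.25: N = 64. At w = 1.44: N = 125.
ΔN = 125 − 64 = 61.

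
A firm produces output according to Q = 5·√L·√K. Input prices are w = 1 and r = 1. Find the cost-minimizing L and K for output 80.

L* = 16, K* = 16

Cost minimization requires the marginal rate of technical substitution to equal the input-price ratio: MP_L/MP_K = w/r.
Here MP_L/MP_K = (1/2)·(K/L)/(1/2) = (K/L). Setting this equal to 1/1 = 1 gives K = L.
Substituting into Q = 80: 5·L^(1/2)·(L)^(1/2) = 80.
Solving, L = 16 and K = 16.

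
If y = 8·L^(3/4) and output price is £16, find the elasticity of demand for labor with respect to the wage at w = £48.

ε = -4

MP_L = (3/4)·8·L^(-1/4), so P·MP_L = w gives 96·L^(-1/4) = w.
Solving, L(w) = (96/w)^(4). This is a constant-elasticity form: L ∝ w^(−4), so ε = −4.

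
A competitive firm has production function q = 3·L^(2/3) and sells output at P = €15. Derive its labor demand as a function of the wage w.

L(w) = 27000/w³

MP_L = (2/3)·3·L^(-1/3) = 2·L^(-1/3).
Setting P·MP_L = w: 30·L^(-1/3) = w.
Solving for L: L^(-1/3) = w/30, so L = (30/w)^(3).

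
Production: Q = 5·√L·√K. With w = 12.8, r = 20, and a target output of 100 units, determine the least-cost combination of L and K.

L* = 25, K* = 16

Cost minimization requires the marginal rate of technical substitution to equal the input-price ratio: MP_L/MP_K = w/r.
Here MP_L/MP_K = (1/2)·(K/L)/(1/2) = (K/L). Setting this equal to 12.8/20 = 0.64 gives K = 0.64L.
Substituting into Q = 100: 5·L^(1/2)·(0.64L)^(1/2) = 100.
Solving, L = 25 and K = 16.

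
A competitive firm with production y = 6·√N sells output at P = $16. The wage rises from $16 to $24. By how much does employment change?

ΔN = -5

From P·MP_N = w with MP_N = 3·N^(-1/2), the labor demand is N(w) = (48/w)^(2).
At w = 16: N = 9. At w = 24: N = 4.
ΔN = 4 − 9 = -5.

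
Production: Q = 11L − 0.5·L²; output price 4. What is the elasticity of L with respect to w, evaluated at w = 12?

From P·MP_L = w with MP_L = 11 − L, labor demand is L(w) = 11 − w/4.
dL/dw = −1/(4) = -0.25.
At w = 12, L = 8, so ε = (dL/dw)·(w/L) = (-0.25)·(12/8) = -0.375.

ε = -0.375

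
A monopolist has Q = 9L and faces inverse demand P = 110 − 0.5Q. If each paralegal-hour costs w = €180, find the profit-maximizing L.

Marginal revenue from the inverse demand is MR = 110 − Q.
The marginal product is MP_L = 9.
A monopolist hires until marginal revenue product equals the wage: MR·MP_L = w.
(110 − 9L)·9 = 180, so L = 10.

L* = 10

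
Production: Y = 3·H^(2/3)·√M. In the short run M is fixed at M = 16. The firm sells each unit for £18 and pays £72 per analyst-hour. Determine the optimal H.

H* = 8

With M = 16, MP_H = (2/3)·3·H^(-1/3)·16^(1/2) = 8·H^(-1/3).
Profit maximization for a price taker requires P·MP_H = w: 18·8·H^(-1/3) = 72.
So H^(-1/3) = 0.5, which gives H = 8.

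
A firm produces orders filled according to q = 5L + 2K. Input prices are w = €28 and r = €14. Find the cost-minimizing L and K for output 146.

L* = 29.2, K* = 0

The inputs are perfect substitutes, so the firm uses whichever has the lower cost per unit of output.
Cost per unit of output via L is w/5 = 5.6; via K it is r/2 = 7. L is cheaper.
Producing q = 146 with L alone: L = 29.2, K = 0.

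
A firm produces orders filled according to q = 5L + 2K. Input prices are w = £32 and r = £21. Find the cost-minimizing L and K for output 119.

L* = 23.8, K* = 0

The inputs are perfect substitutes, so the firm uses whichever has the lower cost per unit of output.
Cost per unit of output via L is w/5 = 6.4; via K it is r/2 = 10.5. L is cheaper.
Producing q = 119 with L alone: L = 23.8, K = 0.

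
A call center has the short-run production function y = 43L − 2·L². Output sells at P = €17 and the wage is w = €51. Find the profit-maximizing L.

L* = 10

The marginal product of L is MP_L = 43 − 4L.
A price-taking firm hires until the value of the marginal product equals the wage: P·MP_L = w, so 17·(43 − 4L) = 51.
Then 43 − 4L = 3, giving L = 10.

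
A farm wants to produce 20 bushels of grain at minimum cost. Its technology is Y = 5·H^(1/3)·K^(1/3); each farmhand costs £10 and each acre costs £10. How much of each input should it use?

Cost minimization requires the marginal rate of technical substitution to equal the input-price ratio: MP_H/MP_K = w/r.
Here MP_H/MP_K = (1/3)·(K/H)/(1/3) = (K/H). Setting this equal to 10/10 = 1 gives K = H.
Substituting into Y = 20: 5·H^(1/3)·(H)^(1/3) = 20.
Solving, H = 8 and K = 8.

H* = 8, K* = 8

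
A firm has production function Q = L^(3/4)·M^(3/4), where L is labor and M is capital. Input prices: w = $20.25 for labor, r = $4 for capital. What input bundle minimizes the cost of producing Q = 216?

Cost minimization requires the marginal rate of technical substitution to equal the input-price ratio: MP_L/MP_M = w/r.
Here MP_L/MP_M = (3/4)·(M/L)/(3/4) = (M/L). Setting this equal to 20.25/4 = 5.0625 gives M = 5.0625L.
Substituting into Q = 216: L^(3/4)·(5.0625L)^(3/4) = 216.
Solving, L = 16 and M = 81.

L* = 16, M* = 81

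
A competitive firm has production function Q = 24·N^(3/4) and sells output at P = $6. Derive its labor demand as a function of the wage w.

N(w) = (108/w)^(4)

MP_N = (3/4)·24·N^(-1/4) = 18·N^(-1/4).
Setting P·MP_N = w: 108·N^(-1/4) = w.
Solving for N: N^(-1/4) = w/108, so N = (108/w)^(4).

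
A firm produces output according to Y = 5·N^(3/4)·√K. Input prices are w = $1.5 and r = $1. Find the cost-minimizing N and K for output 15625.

N* = 625, K* = 625

Cost minimization requires the marginal rate of technical substitution to equal the input-price ratio: MP_N/MP_K = w/r.
Here MP_N/MP_K = (3/4)·(K/N)/(1/2) = 1.5·(K/N). Setting this equal to 1.5/1 = 1.5 gives K = N.
Substituting into Y = 15625: 5·N^(3/4)·(N)^(1/2) = 15625.
Solving, N = 625 and K = 625.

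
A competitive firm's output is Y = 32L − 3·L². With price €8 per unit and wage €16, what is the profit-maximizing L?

The marginal product of L is MP_L = 32 − 6L.
A price-taking firm hires until the value of the marginal product equals the wage: P·MP_L = w, so 8·(32 − 6L) = 16.
Then 32 − 6L = 2, giving L = 5.

L* = 5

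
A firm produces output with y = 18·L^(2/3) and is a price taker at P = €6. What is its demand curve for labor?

MP_L = (2/3)·18·L^(-1/3) = 12·L^(-1/3).
Setting P·MP_L = w: 72·L^(-1/3) = w.
Solving for L: L^(-1/3) = w/72, so L = (72/w)^(3).

L(w) = 373248/w³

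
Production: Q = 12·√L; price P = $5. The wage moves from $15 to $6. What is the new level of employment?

L* = 25

From P·MP_L = w with MP_L = 6·L^(-1/2), the labor demand is L(w) = (30/w)^(2).
At w = 15: L = 4. At w = 6: L = 25.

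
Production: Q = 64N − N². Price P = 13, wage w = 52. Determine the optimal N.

The marginal product of N is MP_N = 64 − 2N.
A price-taking firm hires until the value of the marginal product equals the wage: P·MP_N = w, so 13·(64 − 2N) = 52.
Then 64 − 2N = 4, giving N = 30.

N* = 30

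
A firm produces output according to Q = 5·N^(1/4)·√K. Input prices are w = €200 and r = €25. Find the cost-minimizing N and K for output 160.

Cost minimization requires the marginal rate of technical substitution to equal the input-price ratio: MP_N/MP_K = w/r.
Here MP_N/MP_K = (1/4)·(K/N)/(1/2) = 0.5·(K/N). Setting this equal to 200/25 = 8 gives K = 16N.
Substituting into Q = 160: 5·N^(1/4)·(16N)^(1/2) = 160.
Solving, N = 16 and K = 256.

N* = 16, K* = 256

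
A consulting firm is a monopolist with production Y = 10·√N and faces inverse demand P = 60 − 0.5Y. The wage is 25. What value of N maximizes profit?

N* = 16

Marginal revenue from the inverse demand is MR = 60 − Y.
The marginal product is MP_N = 5·N^(-1/2).
A monopolist hires until marginal revenue product equals the wage: MR·MP_N = w.
At N, Y = 10·√N. Substituting and solving: (60 − 10·√N)·5·N^(-1/2) = 25 gives N = 16.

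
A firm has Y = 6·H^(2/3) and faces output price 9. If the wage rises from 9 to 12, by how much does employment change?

From P·MP_H = w with MP_H = 4·H^(-1/3), the labor demand is H(w) = (36/w)^(3).
At w = 9: H = 64. At w = 12: H = 27.
ΔH = 27 − 64 = -37.

ΔH = -37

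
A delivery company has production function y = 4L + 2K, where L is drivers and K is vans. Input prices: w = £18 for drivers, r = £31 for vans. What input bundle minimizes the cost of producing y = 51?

The inputs are perfect substitutes, so the firm uses whichever has the lower cost per unit of output.
Cost per unit of output via L is w/4 = 4.5; via K it is r/2 = 15.5. L is cheaper.
Producing y = 51 with L alone: L = 12.75, K = 0.

L* = 12.75, K* = 0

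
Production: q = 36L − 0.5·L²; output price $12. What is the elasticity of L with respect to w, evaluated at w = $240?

ε = -1.25

From P·MP_L = w with MP_L = 36 − L, labor demand is L(w) = 36 − w/12.
dL/dw = −1/(12) = -1/12.
At w = 240, L = 16, so ε = (dL/dw)·(w/L) = (-1/12)·(240/16) = -1.25.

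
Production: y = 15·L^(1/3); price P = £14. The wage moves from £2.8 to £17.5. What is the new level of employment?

L* = 8

From P·MP_L = w with MP_L = 5·L^(-2/3), the labor demand is L(w) = (70/w)^(3/2).
At w = 2.8: L = 125. At w = 17.5: L = 8.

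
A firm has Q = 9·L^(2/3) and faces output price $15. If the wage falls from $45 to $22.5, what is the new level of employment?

L* = 64

From P·MP_L = w with MP_L = 6·L^(-1/3), the labor demand is L(w) = (90/w)^(3).
At w = 45: L = 8. At w = 22.5: L = 64.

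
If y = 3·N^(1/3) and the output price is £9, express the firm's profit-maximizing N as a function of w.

MP_N = (1/3)·3·N^(-2/3) = N^(-2/3).
Setting P·MP_N = w: 9·N^(-2/3) = w.
Solving for N: N^(-2/3) = w/9, so N = (9/w)^(3/2).

N(w) = (9/w)^(3/2)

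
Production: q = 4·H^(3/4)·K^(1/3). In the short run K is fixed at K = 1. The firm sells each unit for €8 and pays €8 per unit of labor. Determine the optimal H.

H* = 81

With K = 1, MP_H = (3/4)·4·H^(-1/4)·1^(1/3) = 3·H^(-1/4).
Profit maximization for a price taker requires P·MP_H = w: 8·3·H^(-1/4) = 8.
So H^(-1/4) = 1/3, which gives H = 81.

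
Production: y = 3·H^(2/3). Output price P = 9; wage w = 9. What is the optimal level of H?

MP_H = (2/3)·3·H^(-1/3) = 2·H^(-1/3).
Profit maximization for a price taker requires P·MP_H = w: 9·2·H^(-1/3) = 9.
So H^(-1/3) = 0.5, which gives H = 8.

H* = 8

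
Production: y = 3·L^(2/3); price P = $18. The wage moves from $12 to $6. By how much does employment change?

ΔL = 189

From P·MP_L = w with MP_L = 2·L^(-1/3), the labor demand is L(w) = (36/w)^(3).
At w = 12: L = 27. At w = 6: L = 216.
ΔL = 216 − 27 = 189.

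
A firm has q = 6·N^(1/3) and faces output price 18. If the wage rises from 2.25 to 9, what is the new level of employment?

From P·MP_N = w with MP_N = 2·N^(-2/3), the labor demand is N(w) = (36/w)^(3/2).
At w = 2.25: N = 64. At w = 9: N = 8.

N* = 8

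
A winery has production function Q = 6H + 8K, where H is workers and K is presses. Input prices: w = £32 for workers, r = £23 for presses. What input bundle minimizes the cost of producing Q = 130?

H* = 0, K* = 16.25

The inputs are perfect substitutes, so the firm uses whichever has the lower cost per unit of output.
Cost per unit of output via H is w/6 = 16/3; via K it is r/8 = 2.875. K is cheaper.
Producing Q = 130 with K alone: H = 0, K = 16.25.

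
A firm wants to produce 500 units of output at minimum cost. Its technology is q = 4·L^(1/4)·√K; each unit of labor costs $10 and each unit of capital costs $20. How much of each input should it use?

Cost minimization requires the marginal rate of technical substitution to equal the input-price ratio: MP_L/MP_K = w/r.
Here MP_L/MP_K = (1/4)·(K/L)/(1/2) = 0.5·(K/L). Setting this equal to 10/20 = 0.5 gives K = L.
Substituting into q = 500: 4·L^(1/4)·(L)^(1/2) = 500.
Solving, L = 625 and K = 625.

L* = 625, K* = 625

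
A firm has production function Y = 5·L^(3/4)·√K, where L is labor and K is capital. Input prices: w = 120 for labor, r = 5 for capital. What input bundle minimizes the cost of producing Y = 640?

L* = 16, K* = 256

Cost minimization requires the marginal rate of technical substitution to equal the input-price ratio: MP_L/MP_K = w/r.
Here MP_L/MP_K = (3/4)·(K/L)/(1/2) = 1.5·(K/L). Setting this equal to 120/5 = 24 gives K = 16L.
Substituting into Y = 640: 5·L^(3/4)·(16L)^(1/2) = 640.
Solving, L = 16 and K = 256.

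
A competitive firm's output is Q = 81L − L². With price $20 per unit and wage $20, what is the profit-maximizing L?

The marginal product of L is MP_L = 81 − 2L.
A price-taking firm hires until the value of the marginal product equals the wage: P·MP_L = w, so 20·(81 − 2L) = 20.
Then 81 − 2L = 1, giving L = 40.

L* = 40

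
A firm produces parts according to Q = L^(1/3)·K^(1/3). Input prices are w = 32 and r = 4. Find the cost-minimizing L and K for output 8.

Cost minimization requires the marginal rate of technical substitution to equal the input-price ratio: MP_L/MP_K = w/r.
Here MP_L/MP_K = (1/3)·(K/L)/(1/3) = (K/L). Setting this equal to 32/4 = 8 gives K = 8L.
Substituting into Q = 8: L^(1/3)·(8L)^(1/3) = 8.
Solving, L = 8 and K = 64.

L* = 8, K* = 64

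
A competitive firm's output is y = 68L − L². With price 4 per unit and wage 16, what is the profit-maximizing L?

The marginal product of L is MP_L = 68 − 2L.
A price-taking firm hires until the value of the marginal product equals the wage: P·MP_L = w, so 4·(68 − 2L) = 16.
Then 68 − 2L = 4, giving L = 32.

L* = 32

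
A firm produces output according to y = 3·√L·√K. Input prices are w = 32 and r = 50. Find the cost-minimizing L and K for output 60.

L* = 25, K* = 16

Cost minimization requires the marginal rate of technical substitution to equal the input-price ratio: MP_L/MP_K = w/r.
Here MP_L/MP_K = (1/2)·(K/L)/(1/2) = (K/L). Setting this equal to 32/50 = 0.64 gives K = 0.64L.
Substituting into y = 60: 3·L^(1/2)·(0.64L)^(1/2) = 60.
Solving, L = 25 and K = 16.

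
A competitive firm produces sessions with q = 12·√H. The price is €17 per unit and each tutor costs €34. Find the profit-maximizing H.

MP_H = (1/2)·12·H^(-1/2) = 6·H^(-1/2).
Profit maximization for a price taker requires P·MP_H = w: 17·6·H^(-1/2) = 34.
So H^(-1/2) = 1/3, which gives H = 9.

H* = 9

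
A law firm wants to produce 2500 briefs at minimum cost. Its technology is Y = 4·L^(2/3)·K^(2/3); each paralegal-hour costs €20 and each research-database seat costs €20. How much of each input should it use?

L* = 125, K* = 125

Cost minimization requires the marginal rate of technical substitution to equal the input-price ratio: MP_L/MP_K = w/r.
Here MP_L/MP_K = (2/3)·(K/L)/(2/3) = (K/L). Setting this equal to 20/20 = 1 gives K = L.
Substituting into Y = 2500: 4·L^(2/3)·(L)^(2/3) = 2500.
Solving, L = 125 and K = 125.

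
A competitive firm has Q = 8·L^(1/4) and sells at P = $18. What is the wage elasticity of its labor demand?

ε = -4/3

MP_L = (1/4)·8·L^(-3/4), so P·MP_L = w gives 36·L^(-3/4) = w.
Solving, L(w) = (36/w)^(4/3). This is a constant-elasticity form: L ∝ w^(−4/3), so ε = −4/3.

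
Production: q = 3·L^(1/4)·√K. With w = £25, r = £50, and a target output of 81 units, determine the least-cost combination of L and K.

L* = 81, K* = 81

Cost minimization requires the marginal rate of technical substitution to equal the input-price ratio: MP_L/MP_K = w/r.
Here MP_L/MP_K = (1/4)·(K/L)/(1/2) = 0.5·(K/L). Setting this equal to 25/50 = 0.5 gives K = L.
Substituting into q = 81: 3·L^(1/4)·(L)^(1/2) = 81.
Solving, L = 81 and K = 81.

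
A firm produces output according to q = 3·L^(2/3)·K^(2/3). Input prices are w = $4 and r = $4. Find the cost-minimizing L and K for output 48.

Cost minimization requires the marginal rate of technical substitution to equal the input-price ratio: MP_L/MP_K = w/r.
Here MP_L/MP_K = (2/3)·(K/L)/(2/3) = (K/L). Setting this equal to 4/4 = 1 gives K = L.
Substituting into q = 48: 3·L^(2/3)·(L)^(2/3) = 48.
Solving, L = 8 and K = 8.

L* = 8, K* = 8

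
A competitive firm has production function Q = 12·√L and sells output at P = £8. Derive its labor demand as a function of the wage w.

L(w) = 2304/w²

MP_L = (1/2)·12·L^(-1/2) = 6·L^(-1/2).
Setting P·MP_L = w: 48·L^(-1/2) = w.
Solving for L: L^(-1/2) = w/48, so L = (48/w)^(2).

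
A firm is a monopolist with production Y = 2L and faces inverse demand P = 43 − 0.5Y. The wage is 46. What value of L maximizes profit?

L* = 10

Marginal revenue from the inverse demand is MR = 43 − Y.
The marginal product is MP_L = 2.
A monopolist hires until marginal revenue product equals the wage: MR·MP_L = w.
(43 − 2L)·2 = 46, so L = 10.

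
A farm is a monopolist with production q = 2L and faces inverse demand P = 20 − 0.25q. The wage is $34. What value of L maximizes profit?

L* = 3

Marginal revenue from the inverse demand is MR = 20 − 0.5q.
The marginal product is MP_L = 2.
A monopolist hires until marginal revenue product equals the wage: MR·MP_L = w.
(20 − L)·2 = 34, so L = 3.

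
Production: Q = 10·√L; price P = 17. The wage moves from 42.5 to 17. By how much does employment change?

From P·MP_L = w with MP_L = 5·L^(-1/2), the labor demand is L(w) = (85/w)^(2).
At w = 42.5: L = 4. At w = 17: L = 25.
ΔL = 25 − 4 = 21.

ΔL = 21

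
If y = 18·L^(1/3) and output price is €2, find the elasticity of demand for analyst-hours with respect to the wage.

ε = -1.5

MP_L = (1/3)·18·L^(-2/3), so P·MP_L = w gives 12·L^(-2/3) = w.
Solving, L(w) = (12/w)^(3/2). This is a constant-elasticity form: L ∝ w^(−3/2), so ε = −3/2.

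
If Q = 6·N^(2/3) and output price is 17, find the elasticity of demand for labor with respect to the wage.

MP_N = (2/3)·6·N^(-1/3), so P·MP_N = w gives 68·N^(-1/3) = w.
Solving, N(w) = (68/w)^(3). This is a constant-elasticity form: N ∝ w^(−3), so ε = −3.

ε = -3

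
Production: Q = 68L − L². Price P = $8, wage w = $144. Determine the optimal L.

L* = 25

The marginal product of L is MP_L = 68 − 2L.
A price-taking firm hires until the value of the marginal product equals the wage: P·MP_L = w, so 8·(68 − 2L) = 144.
Then 68 − 2L = 18, giving L = 25.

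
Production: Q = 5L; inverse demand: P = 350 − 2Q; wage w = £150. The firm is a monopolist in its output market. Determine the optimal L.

L* = 16

Marginal revenue from the inverse demand is MR = 350 − 4Q.
The marginal product is MP_L = 5.
A monopolist hires until marginal revenue product equals the wage: MR·MP_L = w.
(350 − 20L)·5 = 150, so L = 16.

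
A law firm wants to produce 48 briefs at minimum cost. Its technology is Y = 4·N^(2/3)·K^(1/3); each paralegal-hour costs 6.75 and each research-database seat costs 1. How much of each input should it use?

N* = 8, K* = 27

Cost minimization requires the marginal rate of technical substitution to equal the input-price ratio: MP_N/MP_K = w/r.
Here MP_N/MP_K = (2/3)·(K/N)/(1/3) = 2·(K/N). Setting this equal to 6.75/1 = 6.75 gives K = 3.375N.
Substituting into Y = 48: 4·N^(2/3)·(3.375N)^(1/3) = 48.
Solving, N = 8 and K = 27.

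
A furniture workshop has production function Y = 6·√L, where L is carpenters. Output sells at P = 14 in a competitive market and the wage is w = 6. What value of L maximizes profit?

L* = 49

MP_L = (1/2)·6·L^(-1/2) = 3·L^(-1/2).
Profit maximization for a price taker requires P·MP_L = w: 14·3·L^(-1/2) = 6.
So L^(-1/2) = 1/7, which gives L = 49.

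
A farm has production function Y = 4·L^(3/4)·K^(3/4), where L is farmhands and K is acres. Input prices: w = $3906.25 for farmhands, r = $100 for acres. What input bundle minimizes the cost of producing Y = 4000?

Cost minimization requires the marginal rate of technical substitution to equal the input-price ratio: MP_L/MP_K = w/r.
Here MP_L/MP_K = (3/4)·(K/L)/(3/4) = (K/L). Setting this equal to 3906.25/100 = 39.0625 gives K = 39.0625L.
Substituting into Y = 4000: 4·L^(3/4)·(39.0625L)^(3/4) = 4000.
Solving, L = 16 and K = 625.

L* = 16, K* = 625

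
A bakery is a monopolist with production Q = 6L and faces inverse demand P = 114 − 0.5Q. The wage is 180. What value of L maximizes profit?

L* = 14

Marginal revenue from the inverse demand is MR = 114 − Q.
The marginal product is MP_L = 6.
A monopolist hires until marginal revenue product equals the wage: MR·MP_L = w.
(114 − 6L)·6 = 180, so L = 14.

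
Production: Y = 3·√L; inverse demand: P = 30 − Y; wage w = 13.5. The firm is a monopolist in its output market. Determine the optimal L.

L* = 4

Marginal revenue from the inverse demand is MR = 30 − 2Y.
The marginal product is MP_L = 1.5·L^(-1/2).
A monopolist hires until marginal revenue product equals the wage: MR·MP_L = w.
At L, Y = 3·√L. Substituting and solving: (30 − 6·√L)·1.5·L^(-1/2) = 13.5 gives L = 4.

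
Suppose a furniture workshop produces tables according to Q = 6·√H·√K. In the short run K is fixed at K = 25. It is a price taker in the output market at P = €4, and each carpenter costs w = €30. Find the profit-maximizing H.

With K = 25, MP_H = (1/2)·6·H^(-1/2)·25^(1/2) = 15·H^(-1/2).
Profit maximization for a price taker requires P·MP_H = w: 4·15·H^(-1/2) = 30.
So H^(-1/2) = 0.5, which gives H = 4.

H* = 4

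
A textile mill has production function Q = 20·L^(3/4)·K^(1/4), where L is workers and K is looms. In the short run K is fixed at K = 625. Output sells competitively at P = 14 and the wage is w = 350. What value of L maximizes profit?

L* = 81

With K = 625, MP_L = (3/4)·20·L^(-1/4)·625^(1/4) = 75·L^(-1/4).
Profit maximization for a price taker requires P·MP_L = w: 14·75·L^(-1/4) = 350.
So L^(-1/4) = 1/3, which gives L = 81.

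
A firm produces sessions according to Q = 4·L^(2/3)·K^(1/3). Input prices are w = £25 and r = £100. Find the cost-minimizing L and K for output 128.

L* = 64, K* = 8

Cost minimization requires the marginal rate of technical substitution to equal the input-price ratio: MP_L/MP_K = w/r.
Here MP_L/MP_K = (2/3)·(K/L)/(1/3) = 2·(K/L). Setting this equal to 25/100 = 0.25 gives K = 0.125L.
Substituting into Q = 128: 4·L^(2/3)·(0.125L)^(1/3) = 128.
Solving, L = 64 and K = 8.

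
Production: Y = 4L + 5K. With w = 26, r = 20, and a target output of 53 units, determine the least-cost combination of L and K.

The inputs are perfect substitutes, so the firm uses whichever has the lower cost per unit of output.
Cost per unit of output via L is w/4 = 6.5; via K it is r/5 = 4. K is cheaper.
Producing Y = 53 with K alone: L = 0, K = 10.6.

L* = 0, K* = 10.6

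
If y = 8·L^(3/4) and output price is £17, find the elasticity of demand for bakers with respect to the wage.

MP_L = (3/4)·8·L^(-1/4), so P·MP_L = w gives 102·L^(-1/4) = w.
Solving, L(w) = (102/w)^(4). This is a constant-elasticity form: L ∝ w^(−4), so ε = −4.

ε = -4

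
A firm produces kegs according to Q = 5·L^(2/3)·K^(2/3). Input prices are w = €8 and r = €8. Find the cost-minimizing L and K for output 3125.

L* = 125, K* = 125

Cost minimization requires the marginal rate of technical substitution to equal the input-price ratio: MP_L/MP_K = w/r.
Here MP_L/MP_K = (2/3)·(K/L)/(2/3) = (K/L). Setting this equal to 8/8 = 1 gives K = L.
Substituting into Q = 3125: 5·L^(2/3)·(L)^(2/3) = 3125.
Solving, L = 125 and K = 125.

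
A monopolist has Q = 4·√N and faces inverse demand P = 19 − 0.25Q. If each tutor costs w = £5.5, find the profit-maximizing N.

N* = 16

Marginal revenue from the inverse demand is MR = 19 − 0.5Q.
The marginal product is MP_N = 2·N^(-1/2).
A monopolist hires until marginal revenue product equals the wage: MR·MP_N = w.
At N, Q = 4·√N. Substituting and solving: (19 − 2·√N)·2·N^(-1/2) = 5.5 gives N = 16.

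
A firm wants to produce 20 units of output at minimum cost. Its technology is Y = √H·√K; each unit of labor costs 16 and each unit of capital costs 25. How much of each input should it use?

Cost minimization requires the marginal rate of technical substitution to equal the input-price ratio: MP_H/MP_K = w/r.
Here MP_H/MP_K = (1/2)·(K/H)/(1/2) = (K/H). Setting this equal to 16/25 = 0.64 gives K = 0.64H.
Substituting into Y = 20: H^(1/2)·(0.64H)^(1/2) = 20.
Solving, H = 25 and K = 16.

H* = 25, K* = 16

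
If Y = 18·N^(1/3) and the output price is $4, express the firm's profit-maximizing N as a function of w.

MP_N = (1/3)·18·N^(-2/3) = 6·N^(-2/3).
Setting P·MP_N = w: 24·N^(-2/3) = w.
Solving for N: N^(-2/3) = w/24, so N = (24/w)^(3/2).

N(w) = (24/w)^(3/2)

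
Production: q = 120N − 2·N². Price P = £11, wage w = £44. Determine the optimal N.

N* = 29

The marginal product of N is MP_N = 120 − 4N.
A price-taking firm hires until the value of the marginal product equals the wage: P·MP_N = w, so 11·(120 − 4N) = 44.
Then 120 − 4N = 4, giving N = 29.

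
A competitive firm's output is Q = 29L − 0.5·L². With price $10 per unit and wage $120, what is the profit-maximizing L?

L* = 17

The marginal product of L is MP_L = 29 − L.
A price-taking firm hires until the value of the marginal product equals the wage: P·MP_L = w, so 10·(29 − L) = 120.
Then 29 − L = 12, giving L = 17.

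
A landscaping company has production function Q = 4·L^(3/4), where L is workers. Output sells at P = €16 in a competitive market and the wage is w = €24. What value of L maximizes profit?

L* = 16

MP_L = (3/4)·4·L^(-1/4) = 3·L^(-1/4).
Profit maximization for a price taker requires P·MP_L = w: 16·3·L^(-1/4) = 24.
So L^(-1/4) = 0.5, which gives L = 16.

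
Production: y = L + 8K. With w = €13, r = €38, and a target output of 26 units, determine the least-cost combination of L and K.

The inputs are perfect substitutes, so the firm uses whichever has the lower cost per unit of output.
Cost per unit of output via L is 13; via K it is 4.75. K is cheaper.
Producing y = 26 with K alone: L = 0, K = 3.25.

L* = 0, K* = 3.25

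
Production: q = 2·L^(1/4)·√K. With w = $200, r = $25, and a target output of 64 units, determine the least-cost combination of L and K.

Cost minimization requires the marginal rate of technical substitution to equal the input-price ratio: MP_L/MP_K = w/r.
Here MP_L/MP_K = (1/4)·(K/L)/(1/2) = 0.5·(K/L). Setting this equal to 200/25 = 8 gives K = 16L.
Substituting into q = 64: 2·L^(1/4)·(16L)^(1/2) = 64.
Solving, L = 16 and K = 256.

L* = 16, K* = 256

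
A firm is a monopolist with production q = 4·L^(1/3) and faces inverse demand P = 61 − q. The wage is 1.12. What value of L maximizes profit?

Marginal revenue from the inverse demand is MR = 61 − 2q.
The marginal product is MP_L = (4/3)·L^(-2/3).
A monopolist hires until marginal revenue product equals the wage: MR·MP_L = w.
At L, q = 4·L^(1/3). Substituting and solving: (61 − 8·L^(1/3))·(4/3)·L^(-2/3) = 1.12 gives L = 125.

L* = 125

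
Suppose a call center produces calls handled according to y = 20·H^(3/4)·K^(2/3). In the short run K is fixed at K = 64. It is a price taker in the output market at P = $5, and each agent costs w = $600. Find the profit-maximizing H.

H* = 16

With K = 64, MP_H = (3/4)·20·H^(-1/4)·64^(2/3) = 240·H^(-1/4).
Profit maximization for a price taker requires P·MP_H = w: 5·240·H^(-1/4) = 600.
So H^(-1/4) = 0.5, which gives H = 16.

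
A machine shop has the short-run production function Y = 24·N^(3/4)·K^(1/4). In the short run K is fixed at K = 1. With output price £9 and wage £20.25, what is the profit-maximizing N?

With K = 1, MP_N = (3/4)·24·N^(-1/4)·1^(1/4) = 18·N^(-1/4).
Profit maximization for a price taker requires P·MP_N = w: 9·18·N^(-1/4) = 20.25.
So N^(-1/4) = 0.125, which gives N = 4096.

N* = 4096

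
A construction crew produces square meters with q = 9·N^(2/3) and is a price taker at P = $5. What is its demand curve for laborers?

MP_N = (2/3)·9·N^(-1/3) = 6·N^(-1/3).
Setting P·MP_N = w: 30·N^(-1/3) = w.
Solving for N: N^(-1/3) = w/30, so N = (30/w)^(3).

N(w) = 27000/w³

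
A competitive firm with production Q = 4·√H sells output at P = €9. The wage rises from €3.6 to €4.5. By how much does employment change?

From P·MP_H = w with MP_H = 2·H^(-1/2), the labor demand is H(w) = (18/w)^(2).
At w = 3.6: H = 25. At w = 4.5: H = 16.
ΔH = 16 − 25 = -9.

ΔH = -9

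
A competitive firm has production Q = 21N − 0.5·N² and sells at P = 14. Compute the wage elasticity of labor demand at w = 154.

From P·MP_N = w with MP_N = 21 − N, labor demand is N(w) = 21 − w/14.
dN/dw = −1/(14) = -1/14.
At w = 154, N = 10, so ε = (dN/dw)·(w/N) = (-1/14)·(154/10) = -1.1.

ε = -1.1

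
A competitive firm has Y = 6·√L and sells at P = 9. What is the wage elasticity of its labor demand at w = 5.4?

ε = -2

MP_L = (1/2)·6·L^(-1/2), so P·MP_L = w gives 27·L^(-1/2) = w.
Solving, L(w) = (27/w)^(2). This is a constant-elasticity form: L ∝ w^(−2), so ε = −2.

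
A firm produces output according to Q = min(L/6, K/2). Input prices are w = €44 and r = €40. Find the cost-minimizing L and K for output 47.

L* = 282, K* = 94

With a fixed-proportions technology, the cost-minimizing bundle uses no slack in either input: L/6 = K/2 = Q.
So L = 6·47 = 282 and K = 2·47 = 94.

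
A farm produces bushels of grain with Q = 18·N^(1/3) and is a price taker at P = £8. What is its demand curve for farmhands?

N(w) = (48/w)^(3/2)

MP_N = (1/3)·18·N^(-2/3) = 6·N^(-2/3).
Setting P·MP_N = w: 48·N^(-2/3) = w.
Solving for N: N^(-2/3) = w/48, so N = (48/w)^(3/2).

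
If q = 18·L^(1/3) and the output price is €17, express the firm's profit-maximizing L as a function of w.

L(w) = (102/w)^(3/2)

MP_L = (1/3)·18·L^(-2/3) = 6·L^(-2/3).
Setting P·MP_L = w: 102·L^(-2/3) = w.
Solving for L: L^(-2/3) = w/102, so L = (102/w)^(3/2).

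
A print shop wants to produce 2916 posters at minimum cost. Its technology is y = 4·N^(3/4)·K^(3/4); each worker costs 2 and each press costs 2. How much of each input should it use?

Cost minimization requires the marginal rate of technical substitution to equal the input-price ratio: MP_N/MP_K = w/r.
Here MP_N/MP_K = (3/4)·(K/N)/(3/4) = (K/N). Setting this equal to 2/2 = 1 gives K = N.
Substituting into y = 2916: 4·N^(3/4)·(N)^(3/4) = 2916.
Solving, N = 81 and K = 81.

N* = 81, K* = 81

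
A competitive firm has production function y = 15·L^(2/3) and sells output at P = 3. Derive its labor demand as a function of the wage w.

MP_L = (2/3)·15·L^(-1/3) = 10·L^(-1/3).
Setting P·MP_L = w: 30·L^(-1/3) = w.
Solving for L: L^(-1/3) = w/30, so L = (30/w)^(3).

L(w) = 27000/w³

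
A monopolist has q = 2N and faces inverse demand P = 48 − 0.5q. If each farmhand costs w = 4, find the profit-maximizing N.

Marginal revenue from the inverse demand is MR = 48 − q.
The marginal product is MP_N = 2.
A monopolist hires until marginal revenue product equals the wage: MR·MP_N = w.
(48 − 2N)·2 = 4, so N = 23.

N* = 23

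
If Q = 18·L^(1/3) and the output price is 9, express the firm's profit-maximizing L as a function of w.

L(w) = (54/w)^(3/2)

MP_L = (1/3)·18·L^(-2/3) = 6·L^(-2/3).
Setting P·MP_L = w: 54·L^(-2/3) = w.
Solving for L: L^(-2/3) = w/54, so L = (54/w)^(3/2).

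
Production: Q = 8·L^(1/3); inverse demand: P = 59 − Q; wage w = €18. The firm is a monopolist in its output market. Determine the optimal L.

L* = 8

Marginal revenue from the inverse demand is MR = 59 − 2Q.
The marginal product is MP_L = (8/3)·L^(-2/3).
A monopolist hires until marginal revenue product equals the wage: MR·MP_L = w.
At L, Q = 8·L^(1/3). Substituting and solving: (59 − 16·L^(1/3))·(8/3)·L^(-2/3) = 18 gives L = 8.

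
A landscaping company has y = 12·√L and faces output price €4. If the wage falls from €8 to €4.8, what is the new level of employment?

From P·MP_L = w with MP_L = 6·L^(-1/2), the labor demand is L(w) = (24/w)^(2).
At w = 8: L = 9. At w = 4.8: L = 25.

L* = 25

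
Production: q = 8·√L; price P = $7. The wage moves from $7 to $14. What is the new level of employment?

L* = 4

From P·MP_L = w with MP_L = 4·L^(-1/2), the labor demand is L(w) = (28/w)^(2).
At w = 7: L = 16. At w = 14: L = 4.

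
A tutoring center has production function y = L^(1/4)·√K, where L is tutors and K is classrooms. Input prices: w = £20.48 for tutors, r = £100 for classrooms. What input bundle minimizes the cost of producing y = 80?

Cost minimization requires the marginal rate of technical substitution to equal the input-price ratio: MP_L/MP_K = w/r.
Here MP_L/MP_K = (1/4)·(K/L)/(1/2) = 0.5·(K/L). Setting this equal to 20.48/100 = 0.2048 gives K = 0.4096L.
Substituting into y = 80: L^(1/4)·(0.4096L)^(1/2) = 80.
Solving, L = 625 and K = 256.

L* = 625, K* = 256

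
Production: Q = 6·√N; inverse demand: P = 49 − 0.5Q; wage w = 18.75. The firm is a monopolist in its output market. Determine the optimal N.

Marginal revenue from the inverse demand is MR = 49 − Q.
The marginal product is MP_N = 3·N^(-1/2).
A monopolist hires until marginal revenue product equals the wage: MR·MP_N = w.
At N, Q = 6·√N. Substituting and solving: (49 − 6·√N)·3·N^(-1/2) = 18.75 gives N = 16.

N* = 16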